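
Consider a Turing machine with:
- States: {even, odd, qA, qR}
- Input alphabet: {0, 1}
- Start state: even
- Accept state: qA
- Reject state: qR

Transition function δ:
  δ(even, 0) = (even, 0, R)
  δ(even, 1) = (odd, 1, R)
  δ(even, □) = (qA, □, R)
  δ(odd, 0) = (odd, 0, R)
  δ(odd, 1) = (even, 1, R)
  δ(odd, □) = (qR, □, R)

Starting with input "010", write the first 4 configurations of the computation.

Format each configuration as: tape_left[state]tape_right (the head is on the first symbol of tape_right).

Transitions applied:
Step 1: δ(even, 0) = (even, 0, R)
Step 2: δ(even, 1) = (odd, 1, R)
Step 3: δ(odd, 0) = (odd, 0, R)

The first 4 configurations are:
[even]010 ⊢ 0[even]10 ⊢ 01[odd]0 ⊢ 010[odd]□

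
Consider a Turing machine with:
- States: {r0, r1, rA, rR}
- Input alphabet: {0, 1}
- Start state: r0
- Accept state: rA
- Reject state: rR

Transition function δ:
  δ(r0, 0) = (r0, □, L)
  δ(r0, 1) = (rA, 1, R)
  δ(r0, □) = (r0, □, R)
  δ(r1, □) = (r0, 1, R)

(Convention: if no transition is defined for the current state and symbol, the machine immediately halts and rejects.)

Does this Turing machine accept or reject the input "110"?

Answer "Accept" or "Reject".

Execution trace:
Initial: [r0]110
Step 1: δ(r0, 1) = (rA, 1, R) → 1[rA]10

The machine reaches the accept state rA and halts.

Answer: Accept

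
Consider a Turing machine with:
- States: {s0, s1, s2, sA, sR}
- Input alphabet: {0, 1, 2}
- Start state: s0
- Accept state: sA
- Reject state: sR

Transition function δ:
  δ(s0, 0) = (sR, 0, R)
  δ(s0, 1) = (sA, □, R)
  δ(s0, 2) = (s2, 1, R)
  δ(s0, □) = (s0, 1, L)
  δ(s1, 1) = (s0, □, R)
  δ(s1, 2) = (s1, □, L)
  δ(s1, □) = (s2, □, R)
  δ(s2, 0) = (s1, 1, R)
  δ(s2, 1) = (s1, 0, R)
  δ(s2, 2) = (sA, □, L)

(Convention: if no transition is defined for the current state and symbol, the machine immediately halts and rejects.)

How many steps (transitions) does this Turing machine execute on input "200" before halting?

Execution trace:
Initial: [s0]200
Step 1: δ(s0, 2) = (s2, 1, R) → 1[s2]00
Step 2: δ(s2, 0) = (s1, 1, R) → 11[s1]0

No transition is defined for δ(s1, 0). By convention the machine halts and rejects.

The machine executed 2 steps before halting.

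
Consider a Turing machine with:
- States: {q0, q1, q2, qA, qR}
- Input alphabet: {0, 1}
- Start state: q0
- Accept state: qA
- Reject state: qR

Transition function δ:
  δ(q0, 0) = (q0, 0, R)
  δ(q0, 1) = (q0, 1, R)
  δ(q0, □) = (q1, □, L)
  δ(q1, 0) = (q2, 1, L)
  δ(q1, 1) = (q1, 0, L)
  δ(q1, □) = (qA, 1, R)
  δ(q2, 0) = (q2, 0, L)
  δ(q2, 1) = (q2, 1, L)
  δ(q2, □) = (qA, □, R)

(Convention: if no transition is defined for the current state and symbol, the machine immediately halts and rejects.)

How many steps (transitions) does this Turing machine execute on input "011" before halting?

Execution trace:
Initial: [q0]011
Step 1: δ(q0, 0) = (q0, 0, R) → 0[q0]11
Step 2: δ(q0, 1) = (q0, 1, R) → 01[q0]1
Step 3: δ(q0, 1) = (q0, 1, R) → 011[q0]□
Step 4: δ(q0, □) = (q1, □, L) → 01[q1]1□
Step 5: δ(q1, 1) = (q1, 0, L) → 0[q1]10□
Step 6: δ(q1, 1) = (q1, 0, L) → [q1]000□
Step 7: δ(q1, 0) = (q2, 1, L) → [q2]□100□
Step 8: δ(q2, □) = (qA, □, R) → □[qA]100□

The machine reaches the accept state qA and halts.

The machine executed 8 steps before halting.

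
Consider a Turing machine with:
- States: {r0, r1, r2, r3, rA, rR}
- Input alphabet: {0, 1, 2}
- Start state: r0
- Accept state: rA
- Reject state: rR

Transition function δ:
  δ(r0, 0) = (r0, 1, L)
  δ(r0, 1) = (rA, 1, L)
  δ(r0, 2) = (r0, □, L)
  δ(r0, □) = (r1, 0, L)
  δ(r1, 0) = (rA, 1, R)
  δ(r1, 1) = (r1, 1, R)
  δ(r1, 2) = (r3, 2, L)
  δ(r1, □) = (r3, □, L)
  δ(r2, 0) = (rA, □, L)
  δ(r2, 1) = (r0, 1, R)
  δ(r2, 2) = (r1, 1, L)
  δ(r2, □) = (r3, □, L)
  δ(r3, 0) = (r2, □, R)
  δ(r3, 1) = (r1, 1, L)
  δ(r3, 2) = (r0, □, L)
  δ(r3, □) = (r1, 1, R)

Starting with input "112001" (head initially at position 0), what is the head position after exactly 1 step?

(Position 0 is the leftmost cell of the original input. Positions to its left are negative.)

Execution trace (head position shown):
Step 0: [r0]112001  (head at position 0)
Step 1: move left → [rA]□112001  (head at position -1)

After 1 step, the head is at position -1.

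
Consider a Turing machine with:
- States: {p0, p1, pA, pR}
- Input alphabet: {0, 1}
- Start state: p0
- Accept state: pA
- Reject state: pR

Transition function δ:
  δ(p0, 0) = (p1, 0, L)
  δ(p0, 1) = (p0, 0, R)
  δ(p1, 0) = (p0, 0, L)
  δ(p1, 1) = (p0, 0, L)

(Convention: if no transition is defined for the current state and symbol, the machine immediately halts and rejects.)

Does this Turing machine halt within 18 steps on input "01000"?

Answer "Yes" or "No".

Execution trace:
Initial: [p0]01000
Step 1: δ(p0, 0) = (p1, 0, L) → [p1]□01000

No transition is defined for δ(p1, □). By convention the machine halts and rejects.
The machine halted after 1 step (within the 18-step bound).

Answer: Yes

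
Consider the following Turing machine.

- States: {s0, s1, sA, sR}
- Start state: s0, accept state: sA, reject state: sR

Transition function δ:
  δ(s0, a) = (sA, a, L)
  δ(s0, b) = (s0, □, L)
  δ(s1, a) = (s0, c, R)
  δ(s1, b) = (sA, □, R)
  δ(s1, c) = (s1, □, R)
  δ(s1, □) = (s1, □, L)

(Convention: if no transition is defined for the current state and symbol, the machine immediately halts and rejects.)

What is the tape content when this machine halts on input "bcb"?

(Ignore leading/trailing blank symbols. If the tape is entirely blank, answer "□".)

Execution trace:
Initial: [s0]bcb
Step 1: δ(s0, b) = (s0, □, L) → [s0]□□cb

No transition is defined for δ(s0, □). By convention the machine halts and rejects.

Final tape (ignoring leading/trailing blanks): cb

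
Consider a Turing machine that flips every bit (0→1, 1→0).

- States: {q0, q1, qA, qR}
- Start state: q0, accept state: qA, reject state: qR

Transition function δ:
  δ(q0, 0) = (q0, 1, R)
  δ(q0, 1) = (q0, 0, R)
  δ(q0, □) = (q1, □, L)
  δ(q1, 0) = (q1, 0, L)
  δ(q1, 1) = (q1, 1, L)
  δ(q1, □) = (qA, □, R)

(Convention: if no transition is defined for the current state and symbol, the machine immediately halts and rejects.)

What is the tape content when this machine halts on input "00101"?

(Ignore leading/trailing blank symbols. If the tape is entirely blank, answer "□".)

Execution trace:
Initial: [q0]00101
Step 1: δ(q0, 0) = (q0, 1, R) → 1[q0]0101
Step 2: δ(q0, 0) = (q0, 1, R) → 11[q0]101
Step 3: δ(q0, 1) = (q0, 0, R) → 110[q0]01
Step 4: δ(q0, 0) = (q0, 1, R) → 1101[q0]1
Step 5: δ(q0, 1) = (q0, 0, R) → 11010[q0]□
Step 6: δ(q0, □) = (q1, □, L) → 1101[q1]0□
Step 7: δ(q1, 0) = (q1, 0, L) → 110[q1]10□
Step 8: δ(q1, 1) = (q1, 1, L) → 11[q1]010□
Step 9: δ(q1, 0) = (q1, 0, L) → 1[q1]1010□
Step 10: δ(q1, 1) = (q1, 1, L) → [q1]11010□
Step 11: δ(q1, 1) = (q1, 1, L) → [q1]□11010□
Step 12: δ(q1, □) = (qA, □, R) → □[qA]11010□

The machine reaches the accept state qA and halts.

Final tape (ignoring leading/trailing blanks): 11010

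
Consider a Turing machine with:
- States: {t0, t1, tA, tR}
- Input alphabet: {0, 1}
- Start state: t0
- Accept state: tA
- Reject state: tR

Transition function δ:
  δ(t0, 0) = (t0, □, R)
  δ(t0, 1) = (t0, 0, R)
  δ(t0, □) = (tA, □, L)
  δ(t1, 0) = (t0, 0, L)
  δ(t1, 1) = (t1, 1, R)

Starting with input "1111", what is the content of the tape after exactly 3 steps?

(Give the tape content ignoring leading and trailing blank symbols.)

Execution trace:
Initial: [t0]1111
Step 1: δ(t0, 1) = (t0, 0, R) → 0[t0]111
Step 2: δ(t0, 1) = (t0, 0, R) → 00[t0]11
Step 3: δ(t0, 1) = (t0, 0, R) → 000[t0]1

After 3 steps, the tape (ignoring leading/trailing blanks) is: 0001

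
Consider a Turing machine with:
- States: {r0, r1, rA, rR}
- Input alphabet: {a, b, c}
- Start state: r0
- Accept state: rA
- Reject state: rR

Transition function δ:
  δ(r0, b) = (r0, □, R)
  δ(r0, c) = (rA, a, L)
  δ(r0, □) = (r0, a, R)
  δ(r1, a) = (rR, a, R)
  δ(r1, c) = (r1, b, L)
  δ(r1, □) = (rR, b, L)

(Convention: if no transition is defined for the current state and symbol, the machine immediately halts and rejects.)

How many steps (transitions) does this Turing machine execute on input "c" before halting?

Execution trace:
Initial: [r0]c
Step 1: δ(r0, c) = (rA, a, L) → [rA]□a

The machine reaches the accept state rA and halts.

The machine executed 1 step before halting.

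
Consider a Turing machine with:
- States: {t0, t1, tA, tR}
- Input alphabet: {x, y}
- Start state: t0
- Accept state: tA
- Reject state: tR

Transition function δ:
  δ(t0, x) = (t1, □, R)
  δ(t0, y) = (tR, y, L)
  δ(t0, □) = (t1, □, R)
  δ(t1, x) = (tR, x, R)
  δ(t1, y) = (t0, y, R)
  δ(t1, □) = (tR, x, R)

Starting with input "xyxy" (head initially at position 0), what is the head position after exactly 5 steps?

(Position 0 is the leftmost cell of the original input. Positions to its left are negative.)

Execution trace (head position shown):
Step 0: [t0]xyxy  (head at position 0)
Step 1: move right → □[t1]yxy  (head at position 1)
Step 2: move right → □y[t0]xy  (head at position 2)
Step 3: move right → □y□[t1]y  (head at position 3)
Step 4: move right → □y□y[t0]□  (head at position 4)
Step 5: move right → □y□y□[t1]□  (head at position 5)

After 5 steps, the head is at position 5.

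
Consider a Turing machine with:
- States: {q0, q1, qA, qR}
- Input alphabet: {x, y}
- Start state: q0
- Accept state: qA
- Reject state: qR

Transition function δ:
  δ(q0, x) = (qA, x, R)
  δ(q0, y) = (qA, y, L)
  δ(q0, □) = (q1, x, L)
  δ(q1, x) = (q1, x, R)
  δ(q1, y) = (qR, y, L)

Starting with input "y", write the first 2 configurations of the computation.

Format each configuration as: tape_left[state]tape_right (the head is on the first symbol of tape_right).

Transitions applied:
Step 1: δ(q0, y) = (qA, y, L)

The first 2 configurations are:
[q0]y ⊢ [qA]□y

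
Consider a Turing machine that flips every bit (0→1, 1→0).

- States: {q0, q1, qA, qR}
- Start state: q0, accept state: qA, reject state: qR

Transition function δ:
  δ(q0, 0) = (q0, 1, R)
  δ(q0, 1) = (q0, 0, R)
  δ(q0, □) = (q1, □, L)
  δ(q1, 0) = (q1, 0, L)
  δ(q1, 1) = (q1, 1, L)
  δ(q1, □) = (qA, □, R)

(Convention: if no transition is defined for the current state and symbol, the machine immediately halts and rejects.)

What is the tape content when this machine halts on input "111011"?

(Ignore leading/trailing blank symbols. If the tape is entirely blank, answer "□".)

Execution trace:
Initial: [q0]111011
Step 1: δ(q0, 1) = (q0, 0, R) → 0[q0]11011
Step 2: δ(q0, 1) = (q0, 0, R) → 00[q0]1011
Step 3: δ(q0, 1) = (q0, 0, R) → 000[q0]011
Step 4: δ(q0, 0) = (q0, 1, R) → 0001[q0]11
Step 5: δ(q0, 1) = (q0, 0, R) → 00010[q0]1
Step 6: δ(q0, 1) = (q0, 0, R) → 000100[q0]□
Step 7: δ(q0, □) = (q1, □, L) → 00010[q1]0□
Step 8: δ(q1, 0) = (q1, 0, L) → 0001[q1]00□
Step 9: δ(q1, 0) = (q1, 0, L) → 000[q1]100□
Step 10: δ(q1, 1) = (q1, 1, L) → 00[q1]0100□
Step 11: δ(q1, 0) = (q1, 0, L) → 0[q1]00100□
Step 12: δ(q1, 0) = (q1, 0, L) → [q1]000100□
Step 13: δ(q1, 0) = (q1, 0, L) → [q1]□000100□
Step 14: δ(q1, □) = (qA, □, R) → □[qA]000100□

The machine reaches the accept state qA and halts.

Final tape (ignoring leading/trailing blanks): 000100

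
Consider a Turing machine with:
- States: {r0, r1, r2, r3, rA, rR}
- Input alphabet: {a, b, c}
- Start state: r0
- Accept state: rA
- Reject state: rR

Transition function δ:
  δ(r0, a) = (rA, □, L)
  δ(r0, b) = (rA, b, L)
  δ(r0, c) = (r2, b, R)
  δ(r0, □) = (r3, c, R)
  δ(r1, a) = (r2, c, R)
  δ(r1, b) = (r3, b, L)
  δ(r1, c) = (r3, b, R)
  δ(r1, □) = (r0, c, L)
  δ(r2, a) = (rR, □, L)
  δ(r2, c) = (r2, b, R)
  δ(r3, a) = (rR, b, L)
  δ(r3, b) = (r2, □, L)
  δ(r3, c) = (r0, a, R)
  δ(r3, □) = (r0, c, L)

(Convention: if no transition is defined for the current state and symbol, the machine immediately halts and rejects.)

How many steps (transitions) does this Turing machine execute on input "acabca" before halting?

Execution trace:
Initial: [r0]acabca
Step 1: δ(r0, a) = (rA, □, L) → [rA]□□cabca

The machine reaches the accept state rA and halts.

The machine executed 1 step before halting.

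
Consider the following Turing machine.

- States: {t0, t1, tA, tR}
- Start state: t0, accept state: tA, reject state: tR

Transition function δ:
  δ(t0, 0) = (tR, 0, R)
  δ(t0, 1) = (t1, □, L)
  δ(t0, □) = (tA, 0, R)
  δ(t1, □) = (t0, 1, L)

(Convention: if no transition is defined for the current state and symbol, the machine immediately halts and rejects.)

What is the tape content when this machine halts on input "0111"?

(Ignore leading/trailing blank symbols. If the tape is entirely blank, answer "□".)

Execution trace:
Initial: [t0]0111
Step 1: δ(t0, 0) = (tR, 0, R) → 0[tR]111

The machine reaches the reject state tR and halts.

Final tape (ignoring leading/trailing blanks): 0111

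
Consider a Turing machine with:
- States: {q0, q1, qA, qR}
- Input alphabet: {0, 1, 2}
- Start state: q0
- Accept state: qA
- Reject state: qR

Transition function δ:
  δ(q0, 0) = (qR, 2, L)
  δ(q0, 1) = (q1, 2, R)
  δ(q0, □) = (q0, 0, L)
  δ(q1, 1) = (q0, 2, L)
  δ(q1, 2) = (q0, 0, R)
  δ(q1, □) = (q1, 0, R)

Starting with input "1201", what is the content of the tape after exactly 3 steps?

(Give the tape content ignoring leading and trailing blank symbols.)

Execution trace:
Initial: [q0]1201
Step 1: δ(q0, 1) = (q1, 2, R) → 2[q1]201
Step 2: δ(q1, 2) = (q0, 0, R) → 20[q0]01
Step 3: δ(q0, 0) = (qR, 2, L) → 2[qR]021

The machine reaches the reject state qR and halts.

After 3 steps, the tape (ignoring leading/trailing blanks) is: 2021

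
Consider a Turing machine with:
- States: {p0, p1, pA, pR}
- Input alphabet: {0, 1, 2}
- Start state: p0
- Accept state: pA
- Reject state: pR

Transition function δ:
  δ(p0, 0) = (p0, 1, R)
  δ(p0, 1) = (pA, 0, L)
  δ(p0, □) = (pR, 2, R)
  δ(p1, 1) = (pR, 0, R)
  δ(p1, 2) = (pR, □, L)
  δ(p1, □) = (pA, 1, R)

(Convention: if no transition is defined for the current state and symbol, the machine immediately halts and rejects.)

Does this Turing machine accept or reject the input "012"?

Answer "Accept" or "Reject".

Execution trace:
Initial: [p0]012
Step 1: δ(p0, 0) = (p0, 1, R) → 1[p0]12
Step 2: δ(p0, 1) = (pA, 0, L) → [pA]102

The machine reaches the accept state pA and halts.

Answer: Accept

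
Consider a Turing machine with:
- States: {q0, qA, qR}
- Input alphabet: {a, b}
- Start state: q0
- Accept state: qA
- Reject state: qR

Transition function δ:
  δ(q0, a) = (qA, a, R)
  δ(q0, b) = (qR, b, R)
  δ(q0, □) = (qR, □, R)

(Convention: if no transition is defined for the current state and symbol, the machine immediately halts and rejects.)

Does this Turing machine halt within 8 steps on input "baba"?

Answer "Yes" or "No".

Execution trace:
Initial: [q0]baba
Step 1: δ(q0, b) = (qR, b, R) → b[qR]aba

The machine reaches the reject state qR and halts.
The machine halted after 1 step (within the 8-step bound).

Answer: Yes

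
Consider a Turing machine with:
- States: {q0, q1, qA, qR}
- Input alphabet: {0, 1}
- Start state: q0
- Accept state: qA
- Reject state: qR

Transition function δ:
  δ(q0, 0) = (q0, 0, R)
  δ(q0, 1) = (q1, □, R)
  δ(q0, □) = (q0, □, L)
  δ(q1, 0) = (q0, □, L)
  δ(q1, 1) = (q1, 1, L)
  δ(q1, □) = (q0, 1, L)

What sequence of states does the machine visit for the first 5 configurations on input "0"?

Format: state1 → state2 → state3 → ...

Execution trace:
Initial: [q0]0
Step 1: δ(q0, 0) = (q0, 0, R) → 0[q0]□
Step 2: δ(q0, □) = (q0, □, L) → [q0]0□
Step 3: δ(q0, 0) = (q0, 0, R) → 0[q0]□
Step 4: δ(q0, □) = (q0, □, L) → [q0]0□

State sequence: q0 → q0 → q0 → q0 → q0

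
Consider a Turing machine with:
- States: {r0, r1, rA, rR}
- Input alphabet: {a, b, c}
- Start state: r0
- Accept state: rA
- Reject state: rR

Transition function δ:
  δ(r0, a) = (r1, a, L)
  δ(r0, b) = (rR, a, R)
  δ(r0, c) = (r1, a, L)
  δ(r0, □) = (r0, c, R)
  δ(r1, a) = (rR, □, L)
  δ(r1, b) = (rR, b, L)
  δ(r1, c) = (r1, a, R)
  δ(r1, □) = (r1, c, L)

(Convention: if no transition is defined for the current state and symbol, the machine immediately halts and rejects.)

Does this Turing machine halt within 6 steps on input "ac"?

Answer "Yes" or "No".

Execution trace:
Initial: [r0]ac
Step 1: δ(r0, a) = (r1, a, L) → [r1]□ac
Step 2: δ(r1, □) = (r1, c, L) → [r1]□cac
Step 3: δ(r1, □) = (r1, c, L) → [r1]□ccac
Step 4: δ(r1, □) = (r1, c, L) → [r1]□cccac
Step 5: δ(r1, □) = (r1, c, L) → [r1]□ccccac
Step 6: δ(r1, □) = (r1, c, L) → [r1]□cccccac

The machine has not reached a halting state after 6 steps.
The machine did not halt within the 6-step bound.

Answer: No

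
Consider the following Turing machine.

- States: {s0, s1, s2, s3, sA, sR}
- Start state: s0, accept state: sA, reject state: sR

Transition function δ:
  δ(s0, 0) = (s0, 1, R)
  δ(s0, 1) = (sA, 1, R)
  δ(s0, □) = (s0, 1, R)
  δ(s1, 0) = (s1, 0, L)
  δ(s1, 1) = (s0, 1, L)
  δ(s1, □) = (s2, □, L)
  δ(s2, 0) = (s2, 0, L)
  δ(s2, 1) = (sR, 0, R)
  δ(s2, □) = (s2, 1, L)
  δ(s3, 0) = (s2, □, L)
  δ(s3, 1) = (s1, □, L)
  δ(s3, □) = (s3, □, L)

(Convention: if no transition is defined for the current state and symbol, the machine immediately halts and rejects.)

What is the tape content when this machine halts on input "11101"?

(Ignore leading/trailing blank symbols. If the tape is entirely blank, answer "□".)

Execution trace:
Initial: [s0]11101
Step 1: δ(s0, 1) = (sA, 1, R) → 1[sA]1101

The machine reaches the accept state sA and halts.

Final tape (ignoring leading/trailing blanks): 11101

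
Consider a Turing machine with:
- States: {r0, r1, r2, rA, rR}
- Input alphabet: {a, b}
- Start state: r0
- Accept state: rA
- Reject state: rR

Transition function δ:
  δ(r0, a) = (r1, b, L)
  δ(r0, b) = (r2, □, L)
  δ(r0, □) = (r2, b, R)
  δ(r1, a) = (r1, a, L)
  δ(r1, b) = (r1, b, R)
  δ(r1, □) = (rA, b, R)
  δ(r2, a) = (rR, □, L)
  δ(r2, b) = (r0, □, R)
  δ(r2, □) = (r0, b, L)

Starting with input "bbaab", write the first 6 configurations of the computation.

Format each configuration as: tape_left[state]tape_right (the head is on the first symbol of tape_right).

Transitions applied:
Step 1: δ(r0, b) = (r2, □, L)
Step 2: δ(r2, □) = (r0, b, L)
Step 3: δ(r0, □) = (r2, b, R)
Step 4: δ(r2, b) = (r0, □, R)
Step 5: δ(r0, □) = (r2, b, R)

The first 6 configurations are:
[r0]bbaab ⊢ [r2]□□baab ⊢ [r0]□b□baab ⊢ b[r2]b□baab ⊢ b□[r0]□baab ⊢ b□b[r2]baab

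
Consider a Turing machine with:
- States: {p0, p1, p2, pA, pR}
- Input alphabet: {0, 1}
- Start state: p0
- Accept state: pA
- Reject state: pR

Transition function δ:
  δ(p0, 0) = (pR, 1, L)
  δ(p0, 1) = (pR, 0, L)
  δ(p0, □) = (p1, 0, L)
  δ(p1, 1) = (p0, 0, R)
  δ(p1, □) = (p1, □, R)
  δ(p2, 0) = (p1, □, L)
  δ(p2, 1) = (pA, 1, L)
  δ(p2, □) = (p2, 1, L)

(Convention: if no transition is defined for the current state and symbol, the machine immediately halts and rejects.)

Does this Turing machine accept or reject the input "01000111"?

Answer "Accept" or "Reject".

Execution trace:
Initial: [p0]01000111
Step 1: δ(p0, 0) = (pR, 1, L) → [pR]□11000111

The machine reaches the reject state pR and halts.

Answer: Reject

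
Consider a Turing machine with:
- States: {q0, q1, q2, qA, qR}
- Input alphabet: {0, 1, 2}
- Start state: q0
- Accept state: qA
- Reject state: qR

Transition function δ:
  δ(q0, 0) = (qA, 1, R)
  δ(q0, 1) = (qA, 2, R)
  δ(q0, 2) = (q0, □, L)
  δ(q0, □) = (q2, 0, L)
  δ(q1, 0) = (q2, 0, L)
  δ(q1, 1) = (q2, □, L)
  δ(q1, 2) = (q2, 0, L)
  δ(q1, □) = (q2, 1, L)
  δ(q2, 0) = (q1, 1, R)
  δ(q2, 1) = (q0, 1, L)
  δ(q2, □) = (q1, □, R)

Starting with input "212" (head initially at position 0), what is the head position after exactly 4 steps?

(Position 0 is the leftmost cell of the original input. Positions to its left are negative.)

Execution trace (head position shown):
Step 0: [q0]212  (head at position 0)
Step 1: move left → [q0]□□12  (head at position -1)
Step 2: move left → [q2]□0□12  (head at position -2)
Step 3: move right → □[q1]0□12  (head at position -1)
Step 4: move left → [q2]□0□12  (head at position -2)

After 4 steps, the head is at position -2.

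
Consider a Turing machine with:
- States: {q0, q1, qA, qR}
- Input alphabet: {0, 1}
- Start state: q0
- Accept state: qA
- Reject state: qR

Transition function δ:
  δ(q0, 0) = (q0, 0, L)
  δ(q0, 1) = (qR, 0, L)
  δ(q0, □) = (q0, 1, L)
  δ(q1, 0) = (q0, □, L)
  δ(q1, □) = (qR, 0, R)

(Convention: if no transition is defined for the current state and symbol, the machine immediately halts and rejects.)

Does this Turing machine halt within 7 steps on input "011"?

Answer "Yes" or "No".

Execution trace:
Initial: [q0]011
Step 1: δ(q0, 0) = (q0, 0, L) → [q0]□011
Step 2: δ(q0, □) = (q0, 1, L) → [q0]□1011
Step 3: δ(q0, □) = (q0, 1, L) → [q0]□11011
Step 4: δ(q0, □) = (q0, 1, L) → [q0]□111011
Step 5: δ(q0, □) = (q0, 1, L) → [q0]□1111011
Step 6: δ(q0, □) = (q0, 1, L) → [q0]□11111011
Step 7: δ(q0, □) = (q0, 1, L) → [q0]□111111011

The machine has not reached a halting state after 7 steps.
The machine did not halt within the 7-step bound.

Answer: No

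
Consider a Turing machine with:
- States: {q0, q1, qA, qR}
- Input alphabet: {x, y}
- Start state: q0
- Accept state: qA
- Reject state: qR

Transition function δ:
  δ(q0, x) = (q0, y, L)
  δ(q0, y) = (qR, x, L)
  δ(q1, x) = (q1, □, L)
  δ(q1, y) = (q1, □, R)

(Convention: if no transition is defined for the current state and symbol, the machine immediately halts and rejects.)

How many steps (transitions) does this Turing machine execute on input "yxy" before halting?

Execution trace:
Initial: [q0]yxy
Step 1: δ(q0, y) = (qR, x, L) → [qR]□xxy

The machine reaches the reject state qR and halts.

The machine executed 1 step before halting.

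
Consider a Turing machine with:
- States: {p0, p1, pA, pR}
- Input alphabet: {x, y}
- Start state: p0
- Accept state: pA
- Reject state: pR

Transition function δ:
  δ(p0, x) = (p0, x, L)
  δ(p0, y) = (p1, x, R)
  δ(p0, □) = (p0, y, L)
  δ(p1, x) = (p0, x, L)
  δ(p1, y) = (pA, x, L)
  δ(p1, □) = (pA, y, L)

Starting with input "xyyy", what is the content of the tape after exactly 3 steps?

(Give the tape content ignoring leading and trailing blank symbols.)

Execution trace:
Initial: [p0]xyyy
Step 1: δ(p0, x) = (p0, x, L) → [p0]□xyyy
Step 2: δ(p0, □) = (p0, y, L) → [p0]□yxyyy
Step 3: δ(p0, □) = (p0, y, L) → [p0]□yyxyyy

After 3 steps, the tape (ignoring leading/trailing blanks) is: yyxyyy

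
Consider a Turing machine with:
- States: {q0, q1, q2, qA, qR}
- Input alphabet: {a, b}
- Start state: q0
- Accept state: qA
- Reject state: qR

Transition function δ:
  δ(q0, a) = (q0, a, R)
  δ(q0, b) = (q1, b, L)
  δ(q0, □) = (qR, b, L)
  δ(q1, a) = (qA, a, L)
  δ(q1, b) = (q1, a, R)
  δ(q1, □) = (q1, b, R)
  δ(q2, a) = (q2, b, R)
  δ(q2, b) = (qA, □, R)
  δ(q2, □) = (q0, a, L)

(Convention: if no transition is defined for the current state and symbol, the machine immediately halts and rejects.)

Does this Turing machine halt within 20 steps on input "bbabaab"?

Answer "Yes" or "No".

Execution trace:
Initial: [q0]bbabaab
Step 1: δ(q0, b) = (q1, b, L) → [q1]□bbabaab
Step 2: δ(q1, □) = (q1, b, R) → b[q1]bbabaab
Step 3: δ(q1, b) = (q1, a, R) → ba[q1]babaab
Step 4: δ(q1, b) = (q1, a, R) → baa[q1]abaab
Step 5: δ(q1, a) = (qA, a, L) → ba[qA]aabaab

The machine reaches the accept state qA and halts.
The machine halted after 5 steps (within the 20-step bound).

Answer: Yes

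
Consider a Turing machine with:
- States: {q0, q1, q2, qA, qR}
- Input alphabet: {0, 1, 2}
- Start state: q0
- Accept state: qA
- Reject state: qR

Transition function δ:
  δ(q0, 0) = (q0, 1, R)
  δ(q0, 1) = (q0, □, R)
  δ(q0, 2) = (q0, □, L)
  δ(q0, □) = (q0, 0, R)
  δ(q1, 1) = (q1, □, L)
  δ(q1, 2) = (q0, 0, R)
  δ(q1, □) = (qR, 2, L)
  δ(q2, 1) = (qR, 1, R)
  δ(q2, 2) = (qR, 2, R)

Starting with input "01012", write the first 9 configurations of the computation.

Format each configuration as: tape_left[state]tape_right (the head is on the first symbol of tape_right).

Transitions applied:
Step 1: δ(q0, 0) = (q0, 1, R)
Step 2: δ(q0, 1) = (q0, □, R)
Step 3: δ(q0, 0) = (q0, 1, R)
Step 4: δ(q0, 1) = (q0, □, R)
Step 5: δ(q0, 2) = (q0, □, L)
Step 6: δ(q0, □) = (q0, 0, R)
Step 7: δ(q0, □) = (q0, 0, R)
Step 8: δ(q0, □) = (q0, 0, R)

The first 9 configurations are:
[q0]01012 ⊢ 1[q0]1012 ⊢ 1□[q0]012 ⊢ 1□1[q0]12 ⊢ 1□1□[q0]2 ⊢ 1□1[q0]□□ ⊢ 1□10[q0]□ ⊢ 1□100[q0]□ ⊢ 1□1000[q0]□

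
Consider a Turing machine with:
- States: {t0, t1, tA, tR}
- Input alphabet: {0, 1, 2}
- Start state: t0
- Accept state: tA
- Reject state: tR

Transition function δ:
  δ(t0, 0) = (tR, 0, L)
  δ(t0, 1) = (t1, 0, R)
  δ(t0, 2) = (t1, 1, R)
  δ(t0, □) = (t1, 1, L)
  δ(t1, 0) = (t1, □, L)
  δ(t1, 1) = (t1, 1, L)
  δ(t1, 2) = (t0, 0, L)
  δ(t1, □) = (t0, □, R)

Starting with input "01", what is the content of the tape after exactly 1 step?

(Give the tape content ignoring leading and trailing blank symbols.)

Execution trace:
Initial: [t0]01
Step 1: δ(t0, 0) = (tR, 0, L) → [tR]□01

The machine reaches the reject state tR and halts.

After 1 step, the tape (ignoring leading/trailing blanks) is: 01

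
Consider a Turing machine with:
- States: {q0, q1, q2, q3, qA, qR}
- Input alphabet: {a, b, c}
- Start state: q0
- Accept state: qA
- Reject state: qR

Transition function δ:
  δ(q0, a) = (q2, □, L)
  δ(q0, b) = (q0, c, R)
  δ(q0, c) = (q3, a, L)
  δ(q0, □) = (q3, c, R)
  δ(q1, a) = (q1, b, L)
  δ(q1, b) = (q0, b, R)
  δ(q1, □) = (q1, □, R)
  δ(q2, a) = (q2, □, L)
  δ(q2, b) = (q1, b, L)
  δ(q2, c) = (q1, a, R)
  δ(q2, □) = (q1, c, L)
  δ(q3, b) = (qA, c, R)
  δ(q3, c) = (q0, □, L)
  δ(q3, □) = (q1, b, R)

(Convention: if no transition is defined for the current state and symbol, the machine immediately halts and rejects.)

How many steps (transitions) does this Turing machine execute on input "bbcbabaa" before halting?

Execution trace:
Initial: [q0]bbcbabaa
Step 1: δ(q0, b) = (q0, c, R) → c[q0]bcbabaa
Step 2: δ(q0, b) = (q0, c, R) → cc[q0]cbabaa
Step 3: δ(q0, c) = (q3, a, L) → c[q3]cababaa
Step 4: δ(q3, c) = (q0, □, L) → [q0]c□ababaa
Step 5: δ(q0, c) = (q3, a, L) → [q3]□a□ababaa
Step 6: δ(q3, □) = (q1, b, R) → b[q1]a□ababaa
Step 7: δ(q1, a) = (q1, b, L) → [q1]bb□ababaa
Step 8: δ(q1, b) = (q0, b, R) → b[q0]b□ababaa
Step 9: δ(q0, b) = (q0, c, R) → bc[q0]□ababaa
Step 10: δ(q0, □) = (q3, c, R) → bcc[q3]ababaa

No transition is defined for δ(q3, a). By convention the machine halts and rejects.

The machine executed 10 steps before halting.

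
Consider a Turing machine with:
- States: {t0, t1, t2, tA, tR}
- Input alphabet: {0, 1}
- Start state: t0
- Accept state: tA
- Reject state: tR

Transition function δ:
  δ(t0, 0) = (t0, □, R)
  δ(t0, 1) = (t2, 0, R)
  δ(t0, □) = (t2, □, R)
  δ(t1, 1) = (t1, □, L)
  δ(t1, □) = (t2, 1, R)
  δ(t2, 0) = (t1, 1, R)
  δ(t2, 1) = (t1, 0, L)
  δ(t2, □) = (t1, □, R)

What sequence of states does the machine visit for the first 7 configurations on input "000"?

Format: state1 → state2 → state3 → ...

Execution trace:
Initial: [t0]000
Step 1: δ(t0, 0) = (t0, □, R) → □[t0]00
Step 2: δ(t0, 0) = (t0, □, R) → □□[t0]0
Step 3: δ(t0, 0) = (t0, □, R) → □□□[t0]□
Step 4: δ(t0, □) = (t2, □, R) → □□□□[t2]□
Step 5: δ(t2, □) = (t1, □, R) → □□□□□[t1]□
Step 6: δ(t1, □) = (t2, 1, R) → □□□□□1[t2]□

State sequence: t0 → t0 → t0 → t0 → t2 → t1 → t2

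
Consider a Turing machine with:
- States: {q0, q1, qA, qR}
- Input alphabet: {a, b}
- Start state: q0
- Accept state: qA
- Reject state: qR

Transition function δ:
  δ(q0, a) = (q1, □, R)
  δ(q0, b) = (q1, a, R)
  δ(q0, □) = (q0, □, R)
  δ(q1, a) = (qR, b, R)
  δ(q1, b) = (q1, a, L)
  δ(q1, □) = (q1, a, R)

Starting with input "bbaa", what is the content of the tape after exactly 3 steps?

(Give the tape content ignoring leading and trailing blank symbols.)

Execution trace:
Initial: [q0]bbaa
Step 1: δ(q0, b) = (q1, a, R) → a[q1]baa
Step 2: δ(q1, b) = (q1, a, L) → [q1]aaaa
Step 3: δ(q1, a) = (qR, b, R) → b[qR]aaa

The machine reaches the reject state qR and halts.

After 3 steps, the tape (ignoring leading/trailing blanks) is: baaa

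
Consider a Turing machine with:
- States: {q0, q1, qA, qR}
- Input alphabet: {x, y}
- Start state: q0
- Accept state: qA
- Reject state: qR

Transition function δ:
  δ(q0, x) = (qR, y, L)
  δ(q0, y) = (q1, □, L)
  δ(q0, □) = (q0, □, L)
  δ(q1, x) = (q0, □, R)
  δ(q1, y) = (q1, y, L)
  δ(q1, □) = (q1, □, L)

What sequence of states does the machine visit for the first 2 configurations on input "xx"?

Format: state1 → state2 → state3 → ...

Execution trace:
Initial: [q0]xx
Step 1: δ(q0, x) = (qR, y, L) → [qR]□yx

The machine reaches the reject state qR and halts.

State sequence: q0 → qR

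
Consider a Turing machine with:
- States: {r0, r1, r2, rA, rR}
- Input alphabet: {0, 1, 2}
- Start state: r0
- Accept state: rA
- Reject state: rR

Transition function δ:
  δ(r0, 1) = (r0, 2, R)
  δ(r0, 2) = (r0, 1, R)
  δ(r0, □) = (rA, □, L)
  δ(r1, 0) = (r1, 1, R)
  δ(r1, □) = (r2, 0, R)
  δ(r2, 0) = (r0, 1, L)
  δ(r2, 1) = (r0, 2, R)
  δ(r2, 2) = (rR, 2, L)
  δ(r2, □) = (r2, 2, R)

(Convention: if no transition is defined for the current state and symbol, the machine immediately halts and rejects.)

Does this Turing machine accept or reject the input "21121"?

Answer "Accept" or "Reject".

Execution trace:
Initial: [r0]21121
Step 1: δ(r0, 2) = (r0, 1, R) → 1[r0]1121
Step 2: δ(r0, 1) = (r0, 2, R) → 12[r0]121
Step 3: δ(r0, 1) = (r0, 2, R) → 122[r0]21
Step 4: δ(r0, 2) = (r0, 1, R) → 1221[r0]1
Step 5: δ(r0, 1) = (r0, 2, R) → 12212[r0]□
Step 6: δ(r0, □) = (rA, □, L) → 1221[rA]2□

The machine reaches the accept state rA and halts.

Answer: Accept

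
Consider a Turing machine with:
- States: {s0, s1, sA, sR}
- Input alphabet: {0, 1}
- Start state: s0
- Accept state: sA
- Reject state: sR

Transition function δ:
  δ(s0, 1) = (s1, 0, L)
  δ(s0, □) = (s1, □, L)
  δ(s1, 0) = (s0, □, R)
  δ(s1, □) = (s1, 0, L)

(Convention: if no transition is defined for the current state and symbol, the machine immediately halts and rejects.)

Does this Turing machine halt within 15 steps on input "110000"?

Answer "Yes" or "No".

Execution trace:
Initial: [s0]110000
Step 1: δ(s0, 1) = (s1, 0, L) → [s1]□010000
Step 2: δ(s1, □) = (s1, 0, L) → [s1]□0010000
Step 3: δ(s1, □) = (s1, 0, L) → [s1]□00010000
Step 4: δ(s1, □) = (s1, 0, L) → [s1]□000010000
Step 5: δ(s1, □) = (s1, 0, L) → [s1]□0000010000
Step 6: δ(s1, □) = (s1, 0, L) → [s1]□00000010000
Step 7: δ(s1, □) = (s1, 0, L) → [s1]□000000010000
Step 8: δ(s1, □) = (s1, 0, L) → [s1]□0000000010000
Step 9: δ(s1, □) = (s1, 0, L) → [s1]□00000000010000
Step 10: δ(s1, □) = (s1, 0, L) → [s1]□000000000010000
Step 11: δ(s1, □) = (s1, 0, L) → [s1]□0000000000010000
Step 12: δ(s1, □) = (s1, 0, L) → [s1]□00000000000010000
Step 13: δ(s1, □) = (s1, 0, L) → [s1]□000000000000010000
Step 14: δ(s1, □) = (s1, 0, L) → [s1]□0000000000000010000
Step 15: δ(s1, □) = (s1, 0, L) → [s1]□00000000000000010000

The machine has not reached a halting state after 15 steps.
The machine did not halt within the 15-step bound.

Answer: No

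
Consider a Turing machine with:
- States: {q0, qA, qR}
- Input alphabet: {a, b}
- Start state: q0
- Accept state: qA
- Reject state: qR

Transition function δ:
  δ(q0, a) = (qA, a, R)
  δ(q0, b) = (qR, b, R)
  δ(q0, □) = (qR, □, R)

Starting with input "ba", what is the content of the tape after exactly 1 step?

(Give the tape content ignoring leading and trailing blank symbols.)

Execution trace:
Initial: [q0]ba
Step 1: δ(q0, b) = (qR, b, R) → b[qR]a

The machine reaches the reject state qR and halts.

After 1 step, the tape (ignoring leading/trailing blanks) is: ba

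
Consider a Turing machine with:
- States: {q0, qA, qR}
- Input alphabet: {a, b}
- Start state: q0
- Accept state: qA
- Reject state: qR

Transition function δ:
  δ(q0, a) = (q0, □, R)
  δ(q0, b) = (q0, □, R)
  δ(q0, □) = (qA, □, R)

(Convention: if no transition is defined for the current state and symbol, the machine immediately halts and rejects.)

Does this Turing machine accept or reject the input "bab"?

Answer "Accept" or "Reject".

Execution trace:
Initial: [q0]bab
Step 1: δ(q0, b) = (q0, □, R) → □[q0]ab
Step 2: δ(q0, a) = (q0, □, R) → □□[q0]b
Step 3: δ(q0, b) = (q0, □, R) → □□□[q0]□
Step 4: δ(q0, □) = (qA, □, R) → □□□□[qA]□

The machine reaches the accept state qA and halts.

Answer: Accept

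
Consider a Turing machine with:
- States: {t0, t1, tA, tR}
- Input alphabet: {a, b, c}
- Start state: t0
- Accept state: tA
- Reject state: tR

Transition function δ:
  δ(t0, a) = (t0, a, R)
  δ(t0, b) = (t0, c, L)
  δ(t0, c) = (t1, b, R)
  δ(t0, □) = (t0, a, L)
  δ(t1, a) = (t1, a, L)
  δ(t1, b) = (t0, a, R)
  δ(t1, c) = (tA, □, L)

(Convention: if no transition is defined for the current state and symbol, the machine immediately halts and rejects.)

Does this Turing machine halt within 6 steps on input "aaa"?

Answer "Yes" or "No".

Execution trace:
Initial: [t0]aaa
Step 1: δ(t0, a) = (t0, a, R) → a[t0]aa
Step 2: δ(t0, a) = (t0, a, R) → aa[t0]a
Step 3: δ(t0, a) = (t0, a, R) → aaa[t0]□
Step 4: δ(t0, □) = (t0, a, L) → aa[t0]aa
Step 5: δ(t0, a) = (t0, a, R) → aaa[t0]a
Step 6: δ(t0, a) = (t0, a, R) → aaaa[t0]□

The machine has not reached a halting state after 6 steps.
The machine did not halt within the 6-step bound.

Answer: No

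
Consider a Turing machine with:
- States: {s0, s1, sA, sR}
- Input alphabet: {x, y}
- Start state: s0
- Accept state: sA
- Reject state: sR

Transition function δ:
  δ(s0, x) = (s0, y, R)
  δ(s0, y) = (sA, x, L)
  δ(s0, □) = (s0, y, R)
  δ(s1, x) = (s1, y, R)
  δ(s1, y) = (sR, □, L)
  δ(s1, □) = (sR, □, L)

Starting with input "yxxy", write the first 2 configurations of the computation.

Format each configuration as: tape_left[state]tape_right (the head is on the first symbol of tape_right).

Transitions applied:
Step 1: δ(s0, y) = (sA, x, L)

The first 2 configurations are:
[s0]yxxy ⊢ [sA]□xxxy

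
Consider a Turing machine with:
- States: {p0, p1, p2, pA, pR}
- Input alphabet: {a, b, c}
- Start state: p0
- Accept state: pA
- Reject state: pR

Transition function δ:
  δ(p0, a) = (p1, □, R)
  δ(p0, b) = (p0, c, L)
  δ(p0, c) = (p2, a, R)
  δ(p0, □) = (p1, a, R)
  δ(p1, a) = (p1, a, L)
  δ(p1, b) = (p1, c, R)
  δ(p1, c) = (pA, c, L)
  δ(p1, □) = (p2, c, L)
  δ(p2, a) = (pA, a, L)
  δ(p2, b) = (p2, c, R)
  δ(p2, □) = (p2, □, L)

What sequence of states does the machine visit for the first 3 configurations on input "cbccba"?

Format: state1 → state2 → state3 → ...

Execution trace:
Initial: [p0]cbccba
Step 1: δ(p0, c) = (p2, a, R) → a[p2]bccba
Step 2: δ(p2, b) = (p2, c, R) → ac[p2]ccba

No transition is defined for δ(p2, c). By convention the machine halts and rejects.

State sequence: p0 → p2 → p2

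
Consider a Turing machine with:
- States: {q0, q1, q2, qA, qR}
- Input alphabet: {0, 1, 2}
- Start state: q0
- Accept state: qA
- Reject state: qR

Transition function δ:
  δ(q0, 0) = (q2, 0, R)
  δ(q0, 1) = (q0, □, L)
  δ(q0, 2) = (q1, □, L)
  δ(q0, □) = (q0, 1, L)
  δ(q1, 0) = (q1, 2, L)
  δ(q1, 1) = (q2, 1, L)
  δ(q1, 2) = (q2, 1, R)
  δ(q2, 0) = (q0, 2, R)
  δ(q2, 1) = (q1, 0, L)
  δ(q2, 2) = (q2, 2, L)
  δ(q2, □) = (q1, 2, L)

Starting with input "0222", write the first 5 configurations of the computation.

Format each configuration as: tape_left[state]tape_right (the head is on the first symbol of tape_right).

Transitions applied:
Step 1: δ(q0, 0) = (q2, 0, R)
Step 2: δ(q2, 2) = (q2, 2, L)
Step 3: δ(q2, 0) = (q0, 2, R)
Step 4: δ(q0, 2) = (q1, □, L)

The first 5 configurations are:
[q0]0222 ⊢ 0[q2]222 ⊢ [q2]0222 ⊢ 2[q0]222 ⊢ [q1]2□22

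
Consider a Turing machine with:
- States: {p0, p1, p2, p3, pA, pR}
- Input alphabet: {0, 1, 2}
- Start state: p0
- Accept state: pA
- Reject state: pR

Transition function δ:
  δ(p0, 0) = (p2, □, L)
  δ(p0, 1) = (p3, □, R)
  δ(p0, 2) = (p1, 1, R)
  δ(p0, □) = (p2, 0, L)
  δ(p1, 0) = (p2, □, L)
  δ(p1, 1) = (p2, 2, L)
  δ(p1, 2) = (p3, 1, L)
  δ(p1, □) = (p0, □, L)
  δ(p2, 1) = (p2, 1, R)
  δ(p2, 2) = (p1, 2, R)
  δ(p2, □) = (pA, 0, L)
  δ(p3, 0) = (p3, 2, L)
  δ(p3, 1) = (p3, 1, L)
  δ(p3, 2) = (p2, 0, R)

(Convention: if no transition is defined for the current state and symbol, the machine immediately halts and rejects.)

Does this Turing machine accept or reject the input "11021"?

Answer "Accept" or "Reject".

Execution trace:
Initial: [p0]11021
Step 1: δ(p0, 1) = (p3, □, R) → □[p3]1021
Step 2: δ(p3, 1) = (p3, 1, L) → [p3]□1021

No transition is defined for δ(p3, □). By convention the machine halts and rejects.

Answer: Reject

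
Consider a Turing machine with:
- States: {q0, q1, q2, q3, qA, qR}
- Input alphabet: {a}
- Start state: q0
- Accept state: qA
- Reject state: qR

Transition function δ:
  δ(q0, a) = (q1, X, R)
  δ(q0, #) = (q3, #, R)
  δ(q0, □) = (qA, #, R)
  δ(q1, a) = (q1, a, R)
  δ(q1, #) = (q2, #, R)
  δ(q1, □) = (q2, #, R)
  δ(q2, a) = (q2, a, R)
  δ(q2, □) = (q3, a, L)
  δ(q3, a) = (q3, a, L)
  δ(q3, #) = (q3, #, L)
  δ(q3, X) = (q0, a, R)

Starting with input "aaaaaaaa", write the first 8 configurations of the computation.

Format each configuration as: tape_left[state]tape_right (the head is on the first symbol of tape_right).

Transitions applied:
Step 1: δ(q0, a) = (q1, X, R)
Step 2: δ(q1, a) = (q1, a, R)
Step 3: δ(q1, a) = (q1, a, R)
Step 4: δ(q1, a) = (q1, a, R)
Step 5: δ(q1, a) = (q1, a, R)
Step 6: δ(q1, a) = (q1, a, R)
Step 7: δ(q1, a) = (q1, a, R)

The first 8 configurations are:
[q0]aaaaaaaa ⊢ X[q1]aaaaaaa ⊢ Xa[q1]aaaaaa ⊢ Xaa[q1]aaaaa ⊢ Xaaa[q1]aaaa ⊢ Xaaaa[q1]aaa ⊢ Xaaaaa[q1]aa ⊢ Xaaaaaa[q1]a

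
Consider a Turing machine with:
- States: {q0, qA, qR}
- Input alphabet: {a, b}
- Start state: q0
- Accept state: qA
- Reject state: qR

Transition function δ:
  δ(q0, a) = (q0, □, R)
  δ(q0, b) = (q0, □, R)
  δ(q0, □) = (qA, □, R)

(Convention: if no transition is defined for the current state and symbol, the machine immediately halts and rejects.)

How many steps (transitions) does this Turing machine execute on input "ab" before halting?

Execution trace:
Initial: [q0]ab
Step 1: δ(q0, a) = (q0, □, R) → □[q0]b
Step 2: δ(q0, b) = (q0, □, R) → □□[q0]□
Step 3: δ(q0, □) = (qA, □, R) → □□□[qA]□

The machine reaches the accept state qA and halts.

The machine executed 3 steps before halting.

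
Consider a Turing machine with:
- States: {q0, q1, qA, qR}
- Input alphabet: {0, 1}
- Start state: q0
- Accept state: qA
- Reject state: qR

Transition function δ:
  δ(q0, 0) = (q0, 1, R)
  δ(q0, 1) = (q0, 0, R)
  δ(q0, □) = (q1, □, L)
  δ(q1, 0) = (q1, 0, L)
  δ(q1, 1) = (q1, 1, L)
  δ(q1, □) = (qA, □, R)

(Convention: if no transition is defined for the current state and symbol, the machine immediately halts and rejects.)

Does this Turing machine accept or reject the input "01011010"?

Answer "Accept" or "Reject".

Execution trace:
Initial: [q0]01011010
Step 1: δ(q0, 0) = (q0, 1, R) → 1[q0]1011010
Step 2: δ(q0, 1) = (q0, 0, R) → 10[q0]011010
Step 3: δ(q0, 0) = (q0, 1, R) → 101[q0]11010
Step 4: δ(q0, 1) = (q0, 0, R) → 1010[q0]1010
Step 5: δ(q0, 1) = (q0, 0, R) → 10100[q0]010
Step 6: δ(q0, 0) = (q0, 1, R) → 101001[q0]10
Step 7: δ(q0, 1) = (q0, 0, R) → 1010010[q0]0
Step 8: δ(q0, 0) = (q0, 1, R) → 10100101[q0]□
Step 9: δ(q0, □) = (q1, □, L) → 1010010[q1]1□
Step 10: δ(q1, 1) = (q1, 1, L) → 101001[q1]01□
Step 11: δ(q1, 0) = (q1, 0, L) → 10100[q1]101□
Step 12: δ(q1, 1) = (q1, 1, L) → 1010[q1]0101□
Step 13: δ(q1, 0) = (q1, 0, L) → 101[q1]00101□
Step 14: δ(q1, 0) = (q1, 0, L) → 10[q1]100101□
Step 15: δ(q1, 1) = (q1, 1, L) → 1[q1]0100101□
Step 16: δ(q1, 0) = (q1, 0, L) → [q1]10100101□
Step 17: δ(q1, 1) = (q1, 1, L) → [q1]□10100101□
Step 18: δ(q1, □) = (qA, □, R) → □[qA]10100101□

The machine reaches the accept state qA and halts.

Answer: Accept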